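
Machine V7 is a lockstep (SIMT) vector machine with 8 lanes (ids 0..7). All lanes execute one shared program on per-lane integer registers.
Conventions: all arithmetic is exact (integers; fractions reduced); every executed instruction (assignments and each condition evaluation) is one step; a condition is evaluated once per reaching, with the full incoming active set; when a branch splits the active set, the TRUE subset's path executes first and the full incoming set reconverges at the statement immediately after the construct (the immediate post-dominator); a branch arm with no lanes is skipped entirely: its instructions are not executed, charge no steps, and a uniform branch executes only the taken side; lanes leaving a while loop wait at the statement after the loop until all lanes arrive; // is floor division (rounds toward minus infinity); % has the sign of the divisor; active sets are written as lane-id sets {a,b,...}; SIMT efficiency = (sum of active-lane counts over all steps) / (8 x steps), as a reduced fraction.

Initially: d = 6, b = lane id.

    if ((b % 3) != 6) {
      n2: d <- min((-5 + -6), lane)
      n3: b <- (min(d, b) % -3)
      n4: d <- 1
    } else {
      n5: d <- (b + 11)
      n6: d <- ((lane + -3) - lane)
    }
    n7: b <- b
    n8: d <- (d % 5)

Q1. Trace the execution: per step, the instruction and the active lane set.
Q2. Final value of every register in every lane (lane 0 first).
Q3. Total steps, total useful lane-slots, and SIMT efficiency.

step 0: eval ((b % 3) != 6)          {0,1,2,3,4,5,6,7}
step 1: d <- min((-5 + -6), lane)    {0,1,2,3,4,5,6,7}
step 2: b <- (min(d, b) % -3)        {0,1,2,3,4,5,6,7}
step 3: d <- 1                       {0,1,2,3,4,5,6,7}
step 4: b <- b                       {0,1,2,3,4,5,6,7}
step 5: d <- (d % 5)                 {0,1,2,3,4,5,6,7}

Answer: 6 steps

d: 1,1,1,1,1,1,1,1
b: -2,-2,-2,-2,-2,-2,-2,-2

steps = 6; useful = 48; efficiency = 48/48 = 1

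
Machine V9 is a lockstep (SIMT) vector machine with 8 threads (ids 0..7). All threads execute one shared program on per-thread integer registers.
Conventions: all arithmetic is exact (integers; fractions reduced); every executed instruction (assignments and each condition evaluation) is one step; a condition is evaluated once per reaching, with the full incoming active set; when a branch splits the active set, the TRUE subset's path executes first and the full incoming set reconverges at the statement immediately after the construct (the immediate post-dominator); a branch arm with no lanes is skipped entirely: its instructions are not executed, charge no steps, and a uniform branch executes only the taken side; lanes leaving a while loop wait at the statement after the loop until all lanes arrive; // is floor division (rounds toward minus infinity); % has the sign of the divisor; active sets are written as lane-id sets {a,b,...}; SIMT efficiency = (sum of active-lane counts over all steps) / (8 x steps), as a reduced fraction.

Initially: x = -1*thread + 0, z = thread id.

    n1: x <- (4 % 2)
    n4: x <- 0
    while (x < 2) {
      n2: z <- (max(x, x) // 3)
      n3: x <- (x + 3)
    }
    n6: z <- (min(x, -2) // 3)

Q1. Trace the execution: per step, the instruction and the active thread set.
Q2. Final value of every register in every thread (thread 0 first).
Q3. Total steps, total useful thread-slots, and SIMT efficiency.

step 0: x <- (4 % 2)                 {0,1,2,3,4,5,6,7}
step 1: x <- 0                       {0,1,2,3,4,5,6,7}
step 2: eval (x < 2)                 {0,1,2,3,4,5,6,7}
step 3: z <- (max(x, x) // 3)        {0,1,2,3,4,5,6,7}
step 4: x <- (x + 3)                 {0,1,2,3,4,5,6,7}
step 5: eval (x < 2)                 {0,1,2,3,4,5,6,7}
step 6: z <- (min(x, -2) // 3)       {0,1,2,3,4,5,6,7}

Answer: 7 steps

x: 3,3,3,3,3,3,3,3
z: -1,-1,-1,-1,-1,-1,-1,-1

steps = 7; useful = 56; efficiency = 56/56 = 1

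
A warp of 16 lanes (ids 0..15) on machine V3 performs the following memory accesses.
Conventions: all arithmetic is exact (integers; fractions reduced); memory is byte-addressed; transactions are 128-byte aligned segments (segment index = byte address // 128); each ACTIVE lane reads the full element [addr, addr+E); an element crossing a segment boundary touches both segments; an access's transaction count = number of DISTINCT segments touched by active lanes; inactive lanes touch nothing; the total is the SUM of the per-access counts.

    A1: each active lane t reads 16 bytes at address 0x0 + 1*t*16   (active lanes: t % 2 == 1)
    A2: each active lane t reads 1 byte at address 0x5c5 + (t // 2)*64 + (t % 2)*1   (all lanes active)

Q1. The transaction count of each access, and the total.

A1: 2 transactions
A2: 5 transactions

Answer: 2,5; total 7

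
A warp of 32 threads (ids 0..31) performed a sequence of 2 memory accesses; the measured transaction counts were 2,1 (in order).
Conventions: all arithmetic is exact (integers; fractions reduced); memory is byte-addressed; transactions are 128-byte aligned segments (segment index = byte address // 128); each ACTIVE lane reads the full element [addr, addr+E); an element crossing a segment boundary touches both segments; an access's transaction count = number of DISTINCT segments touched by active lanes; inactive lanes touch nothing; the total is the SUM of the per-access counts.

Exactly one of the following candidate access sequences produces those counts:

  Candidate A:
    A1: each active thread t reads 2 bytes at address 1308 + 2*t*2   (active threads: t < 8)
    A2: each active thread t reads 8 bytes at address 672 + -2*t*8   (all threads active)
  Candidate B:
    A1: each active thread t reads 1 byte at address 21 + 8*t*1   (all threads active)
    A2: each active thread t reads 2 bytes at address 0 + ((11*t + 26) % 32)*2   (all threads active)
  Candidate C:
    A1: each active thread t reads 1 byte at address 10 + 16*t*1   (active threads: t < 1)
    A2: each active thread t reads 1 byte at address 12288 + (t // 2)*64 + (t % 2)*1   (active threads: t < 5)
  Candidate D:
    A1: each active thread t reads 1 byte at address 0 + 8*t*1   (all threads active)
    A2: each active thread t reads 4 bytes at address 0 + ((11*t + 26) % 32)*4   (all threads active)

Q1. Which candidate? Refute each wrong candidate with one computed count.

A: A1 gives 1 transaction, not 2
B: A1 gives 3 transactions, not 2
C: A1 gives 1 transaction, not 2
D: all counts match (2,1)

Answer: D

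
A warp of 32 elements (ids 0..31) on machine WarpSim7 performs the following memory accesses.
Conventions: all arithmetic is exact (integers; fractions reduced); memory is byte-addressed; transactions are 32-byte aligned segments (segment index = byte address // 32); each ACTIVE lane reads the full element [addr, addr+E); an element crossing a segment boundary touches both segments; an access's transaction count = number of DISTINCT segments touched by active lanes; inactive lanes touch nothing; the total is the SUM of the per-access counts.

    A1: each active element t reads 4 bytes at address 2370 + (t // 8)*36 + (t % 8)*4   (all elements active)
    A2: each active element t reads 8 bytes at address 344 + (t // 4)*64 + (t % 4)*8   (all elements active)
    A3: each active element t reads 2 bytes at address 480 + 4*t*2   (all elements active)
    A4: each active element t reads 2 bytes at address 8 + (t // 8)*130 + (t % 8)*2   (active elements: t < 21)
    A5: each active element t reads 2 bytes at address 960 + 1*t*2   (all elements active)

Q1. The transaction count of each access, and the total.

A1: 5 transactions
A2: 16 transactions
A3: 8 transactions
A4: 3 transactions
A5: 2 transactions

Answer: 5,16,8,3,2; total 34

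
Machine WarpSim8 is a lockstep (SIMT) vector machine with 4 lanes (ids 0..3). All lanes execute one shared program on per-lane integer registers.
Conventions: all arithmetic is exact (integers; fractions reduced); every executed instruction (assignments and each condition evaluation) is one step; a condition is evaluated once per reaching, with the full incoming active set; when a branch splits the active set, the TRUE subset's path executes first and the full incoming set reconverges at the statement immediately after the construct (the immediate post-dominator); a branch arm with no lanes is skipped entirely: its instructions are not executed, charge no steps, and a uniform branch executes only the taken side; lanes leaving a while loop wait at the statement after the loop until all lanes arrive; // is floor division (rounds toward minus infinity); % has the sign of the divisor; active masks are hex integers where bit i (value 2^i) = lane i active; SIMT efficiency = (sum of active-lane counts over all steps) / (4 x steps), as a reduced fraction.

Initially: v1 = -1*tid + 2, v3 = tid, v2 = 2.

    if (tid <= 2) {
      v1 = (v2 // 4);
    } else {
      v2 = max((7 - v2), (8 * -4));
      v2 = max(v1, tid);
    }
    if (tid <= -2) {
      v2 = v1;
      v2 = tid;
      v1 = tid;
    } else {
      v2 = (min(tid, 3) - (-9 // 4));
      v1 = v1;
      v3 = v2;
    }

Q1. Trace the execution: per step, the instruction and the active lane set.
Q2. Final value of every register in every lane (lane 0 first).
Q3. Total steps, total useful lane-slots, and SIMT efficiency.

step 0: eval (tid <= 2)              0xf
step 1: v1 <- (v2 // 4)              0x7
step 2: v2 <- max((7 - v2), (8 * -4)) 0x8
step 3: v2 <- max(v1, tid)           0x8
step 4: eval (tid <= -2)             0xf
step 5: v2 <- (min(tid, 3) - (-9 // 4)) 0xf
step 6: v1 <- v1                     0xf
step 7: v3 <- v2                     0xf

Answer: 8 steps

v1: 0,0,0,-1
v3: 3,4,5,6
v2: 3,4,5,6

steps = 8; useful = 25; efficiency = 25/32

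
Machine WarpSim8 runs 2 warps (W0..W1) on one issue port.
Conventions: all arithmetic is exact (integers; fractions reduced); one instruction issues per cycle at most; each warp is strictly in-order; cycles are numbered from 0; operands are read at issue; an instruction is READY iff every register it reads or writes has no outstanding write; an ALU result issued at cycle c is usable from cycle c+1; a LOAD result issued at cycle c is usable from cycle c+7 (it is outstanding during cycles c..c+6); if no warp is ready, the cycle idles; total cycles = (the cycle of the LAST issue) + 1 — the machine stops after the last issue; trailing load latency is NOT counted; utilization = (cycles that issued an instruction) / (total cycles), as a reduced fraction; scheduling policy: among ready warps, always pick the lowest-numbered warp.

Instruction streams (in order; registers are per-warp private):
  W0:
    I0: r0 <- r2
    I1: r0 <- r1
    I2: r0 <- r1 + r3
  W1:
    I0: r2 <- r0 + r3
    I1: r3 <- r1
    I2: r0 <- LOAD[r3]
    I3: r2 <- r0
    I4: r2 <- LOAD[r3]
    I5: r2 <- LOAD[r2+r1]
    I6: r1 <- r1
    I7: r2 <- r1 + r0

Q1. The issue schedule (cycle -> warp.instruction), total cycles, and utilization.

cycle 0: W0.I0
cycle 1: W0.I1
cycle 2: W0.I2
cycle 3: W1.I0
cycle 4: W1.I1
cycle 5: W1.I2
cycle 6: idle
cycle 7: idle
cycle 8: idle
cycle 9: idle
cycle 10: idle
cycle 11: idle
cycle 12: W1.I3
cycle 13: W1.I4
cycle 14: idle
cycle 15: idle
cycle 16: idle
cycle 17: idle
cycle 18: idle
cycle 19: idle
cycle 20: W1.I5
cycle 21: W1.I6
cycle 22: idle
cycle 23: idle
cycle 24: idle
cycle 25: idle
cycle 26: idle
cycle 27: W1.I7

Answer: 28 cycles, utilization 11/28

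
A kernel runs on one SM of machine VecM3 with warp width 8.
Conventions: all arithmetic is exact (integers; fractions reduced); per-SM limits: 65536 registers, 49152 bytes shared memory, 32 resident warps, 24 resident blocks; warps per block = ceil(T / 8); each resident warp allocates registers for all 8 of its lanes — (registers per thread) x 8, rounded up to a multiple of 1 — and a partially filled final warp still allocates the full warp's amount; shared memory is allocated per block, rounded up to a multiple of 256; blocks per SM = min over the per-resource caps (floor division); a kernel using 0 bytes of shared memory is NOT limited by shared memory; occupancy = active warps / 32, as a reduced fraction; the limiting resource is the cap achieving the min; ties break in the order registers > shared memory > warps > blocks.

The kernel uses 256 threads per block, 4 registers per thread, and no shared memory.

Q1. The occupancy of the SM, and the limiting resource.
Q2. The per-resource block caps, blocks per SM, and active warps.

Answer: occupancy 1, limited by warps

registers: 64 blocks
shared memory: no limit (kernel uses none)
warps: 1 block
blocks: 24 blocks

Answer: 1 block, 32 active warps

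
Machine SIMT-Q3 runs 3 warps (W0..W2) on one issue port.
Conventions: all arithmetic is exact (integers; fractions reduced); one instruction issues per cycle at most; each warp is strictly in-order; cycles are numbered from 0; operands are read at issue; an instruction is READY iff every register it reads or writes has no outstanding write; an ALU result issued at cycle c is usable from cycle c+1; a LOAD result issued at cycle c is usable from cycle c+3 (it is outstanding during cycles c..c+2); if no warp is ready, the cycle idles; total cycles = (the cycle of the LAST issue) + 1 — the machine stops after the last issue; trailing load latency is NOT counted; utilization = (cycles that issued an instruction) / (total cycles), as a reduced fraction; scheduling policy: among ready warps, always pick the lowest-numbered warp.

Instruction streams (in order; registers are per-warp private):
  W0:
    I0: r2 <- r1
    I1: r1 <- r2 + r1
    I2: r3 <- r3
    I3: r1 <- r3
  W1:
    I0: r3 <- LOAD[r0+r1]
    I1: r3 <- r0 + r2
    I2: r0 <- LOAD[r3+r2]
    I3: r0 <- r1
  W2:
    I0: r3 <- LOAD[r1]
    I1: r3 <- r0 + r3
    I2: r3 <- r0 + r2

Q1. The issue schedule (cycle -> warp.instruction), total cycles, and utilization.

cycle 0: W0.I0
cycle 1: W0.I1
cycle 2: W0.I2
cycle 3: W0.I3
cycle 4: W1.I0
cycle 5: W2.I0
cycle 6: idle
cycle 7: W1.I1
cycle 8: W1.I2
cycle 9: W2.I1
cycle 10: W2.I2
cycle 11: W1.I3

Answer: 12 cycles, utilization 11/12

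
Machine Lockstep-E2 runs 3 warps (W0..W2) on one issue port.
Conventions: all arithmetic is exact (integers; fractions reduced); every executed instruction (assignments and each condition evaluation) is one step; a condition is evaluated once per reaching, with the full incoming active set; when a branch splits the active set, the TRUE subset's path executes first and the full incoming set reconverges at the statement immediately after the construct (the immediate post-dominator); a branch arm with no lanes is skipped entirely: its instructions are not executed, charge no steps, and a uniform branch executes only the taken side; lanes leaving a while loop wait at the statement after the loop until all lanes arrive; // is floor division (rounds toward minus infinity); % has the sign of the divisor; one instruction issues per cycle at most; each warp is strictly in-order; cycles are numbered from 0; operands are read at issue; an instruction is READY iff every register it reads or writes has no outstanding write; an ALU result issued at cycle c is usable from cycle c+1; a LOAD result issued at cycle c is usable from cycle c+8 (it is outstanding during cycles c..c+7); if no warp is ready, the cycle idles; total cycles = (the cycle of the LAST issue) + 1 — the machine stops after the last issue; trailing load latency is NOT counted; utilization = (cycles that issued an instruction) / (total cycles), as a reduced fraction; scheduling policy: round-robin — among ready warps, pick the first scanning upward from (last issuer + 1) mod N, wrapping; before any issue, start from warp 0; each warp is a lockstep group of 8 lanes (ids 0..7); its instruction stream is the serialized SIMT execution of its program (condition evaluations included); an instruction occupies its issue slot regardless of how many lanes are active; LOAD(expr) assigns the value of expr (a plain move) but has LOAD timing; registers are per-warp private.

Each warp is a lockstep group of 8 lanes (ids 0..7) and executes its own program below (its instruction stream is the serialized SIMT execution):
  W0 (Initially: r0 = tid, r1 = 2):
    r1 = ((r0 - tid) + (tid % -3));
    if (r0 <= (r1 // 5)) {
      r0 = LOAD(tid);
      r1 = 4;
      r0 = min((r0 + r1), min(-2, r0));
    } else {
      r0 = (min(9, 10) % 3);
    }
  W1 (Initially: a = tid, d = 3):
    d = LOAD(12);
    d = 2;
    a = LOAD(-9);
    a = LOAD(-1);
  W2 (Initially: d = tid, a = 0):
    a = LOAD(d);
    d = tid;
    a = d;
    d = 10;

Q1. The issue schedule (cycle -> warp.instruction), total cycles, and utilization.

cycle 0: W0.I0
cycle 1: W1.I0
cycle 2: W2.I0
cycle 3: W0.I1
cycle 4: W2.I1
cycle 5: W0.I2
cycle 6: W0.I3
cycle 7: idle
cycle 8: idle
cycle 9: W1.I1
cycle 10: W2.I2
cycle 11: W1.I2
cycle 12: W2.I3
cycle 13: W0.I4
cycle 14: W0.I5
cycle 15: idle
cycle 16: idle
cycle 17: idle
cycle 18: idle
cycle 19: W1.I3

Answer: 20 cycles, utilization 7/10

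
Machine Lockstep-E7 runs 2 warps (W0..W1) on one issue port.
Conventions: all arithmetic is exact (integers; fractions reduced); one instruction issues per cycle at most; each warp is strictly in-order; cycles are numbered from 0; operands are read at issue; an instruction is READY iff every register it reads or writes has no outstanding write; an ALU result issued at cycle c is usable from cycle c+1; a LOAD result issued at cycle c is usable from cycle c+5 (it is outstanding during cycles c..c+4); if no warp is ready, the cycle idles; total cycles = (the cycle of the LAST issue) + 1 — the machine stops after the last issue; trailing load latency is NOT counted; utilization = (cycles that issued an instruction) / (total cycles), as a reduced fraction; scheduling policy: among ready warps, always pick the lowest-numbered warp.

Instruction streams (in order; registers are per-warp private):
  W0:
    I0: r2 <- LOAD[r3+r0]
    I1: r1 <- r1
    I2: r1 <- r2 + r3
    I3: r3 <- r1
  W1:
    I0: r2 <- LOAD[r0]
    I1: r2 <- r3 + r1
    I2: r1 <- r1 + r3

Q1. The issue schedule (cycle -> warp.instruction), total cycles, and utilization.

cycle 0: W0.I0
cycle 1: W0.I1
cycle 2: W1.I0
cycle 3: idle
cycle 4: idle
cycle 5: W0.I2
cycle 6: W0.I3
cycle 7: W1.I1
cycle 8: W1.I2

Answer: 9 cycles, utilization 7/9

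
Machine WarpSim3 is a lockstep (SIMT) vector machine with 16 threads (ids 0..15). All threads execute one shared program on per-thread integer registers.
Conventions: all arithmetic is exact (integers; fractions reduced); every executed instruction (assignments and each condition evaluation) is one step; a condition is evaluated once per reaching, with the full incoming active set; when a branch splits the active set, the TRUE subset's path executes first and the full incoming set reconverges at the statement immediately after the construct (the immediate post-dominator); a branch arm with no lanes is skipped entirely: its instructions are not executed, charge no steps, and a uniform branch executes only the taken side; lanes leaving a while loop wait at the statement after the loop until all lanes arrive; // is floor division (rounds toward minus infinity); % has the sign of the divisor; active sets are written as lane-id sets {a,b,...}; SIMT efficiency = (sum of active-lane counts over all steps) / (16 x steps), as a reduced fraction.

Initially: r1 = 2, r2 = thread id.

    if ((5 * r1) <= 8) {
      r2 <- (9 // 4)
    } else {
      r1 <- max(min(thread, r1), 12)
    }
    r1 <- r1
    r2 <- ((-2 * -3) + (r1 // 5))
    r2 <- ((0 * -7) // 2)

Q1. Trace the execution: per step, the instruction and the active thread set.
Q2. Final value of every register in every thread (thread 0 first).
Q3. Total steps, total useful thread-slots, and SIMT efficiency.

step 0: eval ((5 * r1) <= 8)         {0,1,2,3,4,5,6,7,8,9,10,11,12,13,14,15}
step 1: r1 <- max(min(thread, r1), 12) {0,1,2,3,4,5,6,7,8,9,10,11,12,13,14,15}
step 2: r1 <- r1                     {0,1,2,3,4,5,6,7,8,9,10,11,12,13,14,15}
step 3: r2 <- ((-2 * -3) + (r1 // 5)) {0,1,2,3,4,5,6,7,8,9,10,11,12,13,14,15}
step 4: r2 <- ((0 * -7) // 2)        {0,1,2,3,4,5,6,7,8,9,10,11,12,13,14,15}

Answer: 5 steps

r1: 12,12,12,12,12,12,12,12,12,12,12,12,12,12,12,12
r2: 0,0,0,0,0,0,0,0,0,0,0,0,0,0,0,0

steps = 5; useful = 80; efficiency = 80/80 = 1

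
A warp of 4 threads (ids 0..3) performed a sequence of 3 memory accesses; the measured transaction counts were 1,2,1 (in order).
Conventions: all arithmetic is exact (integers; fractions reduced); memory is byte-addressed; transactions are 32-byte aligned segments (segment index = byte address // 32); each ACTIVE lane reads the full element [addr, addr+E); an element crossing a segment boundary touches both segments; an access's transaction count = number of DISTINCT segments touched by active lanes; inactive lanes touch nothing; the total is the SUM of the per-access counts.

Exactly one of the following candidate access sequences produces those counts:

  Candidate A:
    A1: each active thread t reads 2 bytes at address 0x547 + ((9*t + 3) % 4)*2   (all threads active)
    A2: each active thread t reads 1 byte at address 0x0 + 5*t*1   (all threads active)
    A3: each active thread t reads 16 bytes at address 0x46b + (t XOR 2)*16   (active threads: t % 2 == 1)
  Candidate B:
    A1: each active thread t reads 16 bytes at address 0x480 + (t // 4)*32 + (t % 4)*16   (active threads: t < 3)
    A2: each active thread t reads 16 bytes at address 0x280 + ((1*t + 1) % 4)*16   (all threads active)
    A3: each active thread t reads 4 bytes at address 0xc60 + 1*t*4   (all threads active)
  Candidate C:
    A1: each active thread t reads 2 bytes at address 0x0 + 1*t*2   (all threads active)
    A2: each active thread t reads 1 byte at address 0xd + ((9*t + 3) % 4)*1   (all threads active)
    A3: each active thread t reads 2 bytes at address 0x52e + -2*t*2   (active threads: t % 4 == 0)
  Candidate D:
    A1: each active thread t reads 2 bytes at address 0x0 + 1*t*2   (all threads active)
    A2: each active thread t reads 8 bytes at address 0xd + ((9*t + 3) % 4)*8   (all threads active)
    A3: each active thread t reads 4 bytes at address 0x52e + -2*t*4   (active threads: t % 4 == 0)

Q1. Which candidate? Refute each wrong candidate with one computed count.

A: A2 gives 1 transaction, not 2
B: A1 gives 2 transactions, not 1
C: A2 gives 1 transaction, not 2
D: all counts match (1,2,1)

Answer: D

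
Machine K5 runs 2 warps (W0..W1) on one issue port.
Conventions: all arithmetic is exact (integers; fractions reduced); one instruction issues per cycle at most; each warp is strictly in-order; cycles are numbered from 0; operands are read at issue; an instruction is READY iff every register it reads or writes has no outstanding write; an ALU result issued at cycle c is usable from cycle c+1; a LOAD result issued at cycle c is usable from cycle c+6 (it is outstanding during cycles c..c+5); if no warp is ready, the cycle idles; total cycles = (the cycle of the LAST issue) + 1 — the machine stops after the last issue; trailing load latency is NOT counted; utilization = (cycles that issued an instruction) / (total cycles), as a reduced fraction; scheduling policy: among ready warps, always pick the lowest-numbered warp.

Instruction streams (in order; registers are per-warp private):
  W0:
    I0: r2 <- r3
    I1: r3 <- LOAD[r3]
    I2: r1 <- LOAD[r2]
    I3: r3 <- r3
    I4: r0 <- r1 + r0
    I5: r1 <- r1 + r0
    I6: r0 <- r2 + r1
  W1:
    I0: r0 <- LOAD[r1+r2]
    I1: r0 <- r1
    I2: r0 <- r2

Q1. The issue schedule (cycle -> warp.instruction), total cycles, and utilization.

cycle 0: W0.I0
cycle 1: W0.I1
cycle 2: W0.I2
cycle 3: W1.I0
cycle 4: idle
cycle 5: idle
cycle 6: idle
cycle 7: W0.I3
cycle 8: W0.I4
cycle 9: W0.I5
cycle 10: W0.I6
cycle 11: W1.I1
cycle 12: W1.I2

Answer: 13 cycles, utilization 10/13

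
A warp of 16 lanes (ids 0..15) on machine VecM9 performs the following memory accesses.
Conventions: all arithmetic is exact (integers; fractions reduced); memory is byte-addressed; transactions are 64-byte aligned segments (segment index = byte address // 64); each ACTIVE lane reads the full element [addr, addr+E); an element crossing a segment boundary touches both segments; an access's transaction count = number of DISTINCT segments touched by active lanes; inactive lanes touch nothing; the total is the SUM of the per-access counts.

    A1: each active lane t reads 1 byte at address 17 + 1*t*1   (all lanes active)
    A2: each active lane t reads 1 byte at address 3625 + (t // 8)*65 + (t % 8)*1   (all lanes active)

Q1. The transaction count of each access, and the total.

A1: 1 transaction
A2: 2 transactions

Answer: 1,2; total 3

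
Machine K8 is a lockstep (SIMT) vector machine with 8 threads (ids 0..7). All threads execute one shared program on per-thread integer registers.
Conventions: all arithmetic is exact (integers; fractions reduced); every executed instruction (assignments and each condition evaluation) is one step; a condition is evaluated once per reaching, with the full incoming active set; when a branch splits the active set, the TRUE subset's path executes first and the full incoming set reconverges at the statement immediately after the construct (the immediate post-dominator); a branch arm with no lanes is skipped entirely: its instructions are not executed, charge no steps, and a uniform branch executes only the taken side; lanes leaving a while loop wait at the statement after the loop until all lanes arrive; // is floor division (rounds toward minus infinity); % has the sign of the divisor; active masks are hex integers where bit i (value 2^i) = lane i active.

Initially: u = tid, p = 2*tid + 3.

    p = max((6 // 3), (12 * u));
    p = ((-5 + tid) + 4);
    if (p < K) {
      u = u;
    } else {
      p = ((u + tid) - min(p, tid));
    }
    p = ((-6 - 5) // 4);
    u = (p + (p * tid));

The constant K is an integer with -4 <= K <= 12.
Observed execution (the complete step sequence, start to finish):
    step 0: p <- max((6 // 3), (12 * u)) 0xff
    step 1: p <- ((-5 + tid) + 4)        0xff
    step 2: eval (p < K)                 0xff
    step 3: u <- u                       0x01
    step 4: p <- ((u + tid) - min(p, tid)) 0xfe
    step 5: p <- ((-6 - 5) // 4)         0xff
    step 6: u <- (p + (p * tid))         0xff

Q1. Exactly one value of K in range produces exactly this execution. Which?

Answer: K = 0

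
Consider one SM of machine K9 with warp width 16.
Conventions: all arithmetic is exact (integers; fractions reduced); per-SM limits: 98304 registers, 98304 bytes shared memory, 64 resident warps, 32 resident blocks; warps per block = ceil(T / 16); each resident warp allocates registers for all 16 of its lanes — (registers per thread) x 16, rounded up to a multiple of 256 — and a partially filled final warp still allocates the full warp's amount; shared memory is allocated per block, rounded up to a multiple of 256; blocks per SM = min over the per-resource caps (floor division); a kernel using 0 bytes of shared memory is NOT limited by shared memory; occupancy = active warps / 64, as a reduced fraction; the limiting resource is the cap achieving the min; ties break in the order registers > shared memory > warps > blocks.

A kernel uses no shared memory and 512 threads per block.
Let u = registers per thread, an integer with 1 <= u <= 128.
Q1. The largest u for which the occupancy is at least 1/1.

Answer: u = 96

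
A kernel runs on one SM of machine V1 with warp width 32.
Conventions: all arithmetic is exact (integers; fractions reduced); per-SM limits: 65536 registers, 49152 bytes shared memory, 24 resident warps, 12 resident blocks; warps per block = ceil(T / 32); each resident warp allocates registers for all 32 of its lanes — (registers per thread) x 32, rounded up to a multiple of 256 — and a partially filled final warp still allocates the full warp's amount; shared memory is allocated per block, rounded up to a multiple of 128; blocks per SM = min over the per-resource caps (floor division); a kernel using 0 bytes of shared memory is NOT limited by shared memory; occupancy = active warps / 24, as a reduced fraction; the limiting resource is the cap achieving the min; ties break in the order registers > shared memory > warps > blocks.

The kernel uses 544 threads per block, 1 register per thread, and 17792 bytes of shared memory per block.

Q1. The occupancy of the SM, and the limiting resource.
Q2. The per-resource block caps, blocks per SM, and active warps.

Answer: occupancy 17/24, limited by warps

registers: 15 blocks
shared memory: 2 blocks
warps: 1 block
blocks: 12 blocks

Answer: 1 block, 17 active warps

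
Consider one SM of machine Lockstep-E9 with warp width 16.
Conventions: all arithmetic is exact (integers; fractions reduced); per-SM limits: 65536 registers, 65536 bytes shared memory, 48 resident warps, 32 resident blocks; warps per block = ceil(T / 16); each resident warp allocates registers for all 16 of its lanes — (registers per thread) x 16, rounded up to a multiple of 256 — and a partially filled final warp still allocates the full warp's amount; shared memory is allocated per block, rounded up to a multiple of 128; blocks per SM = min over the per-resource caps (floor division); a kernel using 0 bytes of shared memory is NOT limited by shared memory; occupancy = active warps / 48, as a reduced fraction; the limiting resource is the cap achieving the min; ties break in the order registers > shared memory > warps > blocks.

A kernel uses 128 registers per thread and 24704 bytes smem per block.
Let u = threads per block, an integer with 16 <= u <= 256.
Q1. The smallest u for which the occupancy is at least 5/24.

Answer: u = 65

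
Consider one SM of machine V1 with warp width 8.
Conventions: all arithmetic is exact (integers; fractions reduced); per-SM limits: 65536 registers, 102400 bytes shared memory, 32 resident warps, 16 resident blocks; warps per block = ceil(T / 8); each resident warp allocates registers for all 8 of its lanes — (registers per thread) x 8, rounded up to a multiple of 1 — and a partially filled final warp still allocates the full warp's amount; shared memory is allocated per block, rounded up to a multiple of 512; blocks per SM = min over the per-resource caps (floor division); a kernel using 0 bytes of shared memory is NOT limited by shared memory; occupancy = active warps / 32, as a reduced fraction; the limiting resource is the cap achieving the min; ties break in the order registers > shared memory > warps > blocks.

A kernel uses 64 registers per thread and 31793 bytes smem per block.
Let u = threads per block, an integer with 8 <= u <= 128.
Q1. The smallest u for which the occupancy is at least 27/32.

Answer: u = 65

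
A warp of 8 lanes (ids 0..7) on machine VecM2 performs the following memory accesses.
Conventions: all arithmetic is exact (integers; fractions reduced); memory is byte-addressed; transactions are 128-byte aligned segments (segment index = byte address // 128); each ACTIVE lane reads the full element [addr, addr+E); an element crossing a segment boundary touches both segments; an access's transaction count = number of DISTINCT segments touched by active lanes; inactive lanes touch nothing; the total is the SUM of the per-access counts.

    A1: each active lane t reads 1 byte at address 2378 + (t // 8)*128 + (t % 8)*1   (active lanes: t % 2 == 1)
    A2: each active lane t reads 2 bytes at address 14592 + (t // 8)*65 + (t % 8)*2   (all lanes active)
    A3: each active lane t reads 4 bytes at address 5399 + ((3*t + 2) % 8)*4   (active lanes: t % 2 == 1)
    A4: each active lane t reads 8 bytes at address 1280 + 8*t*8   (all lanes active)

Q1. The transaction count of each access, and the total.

A1: 1 transaction
A2: 1 transaction
A3: 1 transaction
A4: 4 transactions

Answer: 1,1,1,4; total 7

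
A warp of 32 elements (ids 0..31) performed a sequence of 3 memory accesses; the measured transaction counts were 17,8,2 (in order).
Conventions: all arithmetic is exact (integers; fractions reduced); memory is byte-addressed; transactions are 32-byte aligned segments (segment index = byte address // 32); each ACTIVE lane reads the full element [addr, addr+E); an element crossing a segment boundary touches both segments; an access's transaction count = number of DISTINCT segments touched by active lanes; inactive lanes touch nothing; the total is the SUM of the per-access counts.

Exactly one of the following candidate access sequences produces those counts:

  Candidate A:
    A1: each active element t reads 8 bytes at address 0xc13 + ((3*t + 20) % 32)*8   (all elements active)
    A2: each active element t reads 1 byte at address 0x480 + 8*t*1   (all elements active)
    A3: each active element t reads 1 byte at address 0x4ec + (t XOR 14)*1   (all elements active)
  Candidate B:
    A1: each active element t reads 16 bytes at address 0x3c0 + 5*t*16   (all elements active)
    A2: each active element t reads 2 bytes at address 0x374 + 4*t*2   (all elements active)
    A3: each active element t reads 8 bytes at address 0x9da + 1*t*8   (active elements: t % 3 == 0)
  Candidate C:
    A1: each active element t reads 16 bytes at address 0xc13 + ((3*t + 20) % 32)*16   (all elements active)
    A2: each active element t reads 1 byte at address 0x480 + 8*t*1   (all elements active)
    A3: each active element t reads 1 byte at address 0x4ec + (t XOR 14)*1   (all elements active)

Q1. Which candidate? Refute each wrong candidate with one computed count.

A: A1 gives 9 transactions, not 17
B: A1 gives 32 transactions, not 17
C: all counts match (17,8,2)

Answer: C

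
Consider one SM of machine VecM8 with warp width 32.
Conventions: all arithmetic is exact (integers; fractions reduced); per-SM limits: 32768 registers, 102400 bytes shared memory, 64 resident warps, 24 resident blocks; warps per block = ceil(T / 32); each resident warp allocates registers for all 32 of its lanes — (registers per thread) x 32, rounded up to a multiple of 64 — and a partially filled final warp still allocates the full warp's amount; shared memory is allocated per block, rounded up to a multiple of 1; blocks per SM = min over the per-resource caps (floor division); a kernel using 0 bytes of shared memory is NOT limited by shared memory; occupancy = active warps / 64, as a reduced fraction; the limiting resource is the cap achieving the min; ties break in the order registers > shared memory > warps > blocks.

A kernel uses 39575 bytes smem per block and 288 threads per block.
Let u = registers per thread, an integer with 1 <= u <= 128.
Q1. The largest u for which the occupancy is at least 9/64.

Answer: u = 112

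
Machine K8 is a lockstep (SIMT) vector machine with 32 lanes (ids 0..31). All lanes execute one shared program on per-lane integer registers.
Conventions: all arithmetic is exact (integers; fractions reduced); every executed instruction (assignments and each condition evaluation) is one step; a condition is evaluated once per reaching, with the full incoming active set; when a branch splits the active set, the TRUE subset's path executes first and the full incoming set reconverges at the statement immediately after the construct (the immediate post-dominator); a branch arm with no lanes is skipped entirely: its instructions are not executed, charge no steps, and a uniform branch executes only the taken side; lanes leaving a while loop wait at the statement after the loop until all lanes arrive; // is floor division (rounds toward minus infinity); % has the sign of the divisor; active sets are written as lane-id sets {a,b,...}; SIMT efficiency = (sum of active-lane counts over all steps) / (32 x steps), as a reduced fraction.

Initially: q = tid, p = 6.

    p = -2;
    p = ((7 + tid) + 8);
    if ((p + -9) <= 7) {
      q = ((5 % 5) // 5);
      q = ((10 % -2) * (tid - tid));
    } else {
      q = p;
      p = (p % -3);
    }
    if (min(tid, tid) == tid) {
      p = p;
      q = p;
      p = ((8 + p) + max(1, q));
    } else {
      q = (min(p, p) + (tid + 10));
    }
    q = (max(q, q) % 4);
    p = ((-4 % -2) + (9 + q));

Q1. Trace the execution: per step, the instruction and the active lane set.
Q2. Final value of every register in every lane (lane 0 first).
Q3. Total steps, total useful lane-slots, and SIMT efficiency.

step 0: p <- -2                      {0,1,2,3,4,5,6,7,8,9,10,11,12,13,14,15,16,17,18,19,20,21,22,23,24,25,26,27,28,29,30,31}
step 1: p <- ((7 + tid) + 8)         {0,1,2,3,4,5,6,7,8,9,10,11,12,13,14,15,16,17,18,19,20,21,22,23,24,25,26,27,28,29,30,31}
step 2: eval ((p + -9) <= 7)         {0,1,2,3,4,5,6,7,8,9,10,11,12,13,14,15,16,17,18,19,20,21,22,23,24,25,26,27,28,29,30,31}
step 3: q <- ((5 % 5) // 5)          {0,1}
step 4: q <- ((10 % -2) * (tid - tid)) {0,1}
step 5: q <- p                       {2,3,4,5,6,7,8,9,10,11,12,13,14,15,16,17,18,19,20,21,22,23,24,25,26,27,28,29,30,31}
step 6: p <- (p % -3)                {2,3,4,5,6,7,8,9,10,11,12,13,14,15,16,17,18,19,20,21,22,23,24,25,26,27,28,29,30,31}
step 7: eval (min(tid, tid) == tid)  {0,1,2,3,4,5,6,7,8,9,10,11,12,13,14,15,16,17,18,19,20,21,22,23,24,25,26,27,28,29,30,31}
step 8: p <- p                       {0,1,2,3,4,5,6,7,8,9,10,11,12,13,14,15,16,17,18,19,20,21,22,23,24,25,26,27,28,29,30,31}
step 9: q <- p                       {0,1,2,3,4,5,6,7,8,9,10,11,12,13,14,15,16,17,18,19,20,21,22,23,24,25,26,27,28,29,30,31}
step 10: p <- ((8 + p) + max(1, q))   {0,1,2,3,4,5,6,7,8,9,10,11,12,13,14,15,16,17,18,19,20,21,22,23,24,25,26,27,28,29,30,31}
step 11: q <- (max(q, q) % 4)         {0,1,2,3,4,5,6,7,8,9,10,11,12,13,14,15,16,17,18,19,20,21,22,23,24,25,26,27,28,29,30,31}
step 12: p <- ((-4 % -2) + (9 + q))   {0,1,2,3,4,5,6,7,8,9,10,11,12,13,14,15,16,17,18,19,20,21,22,23,24,25,26,27,28,29,30,31}

Answer: 13 steps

q: 3,0,3,0,2,3,0,2,3,0,2,3,0,2,3,0,2,3,0,2,3,0,2,3,0,2,3,0,2,3,0,2
p: 12,9,12,9,11,12,9,11,12,9,11,12,9,11,12,9,11,12,9,11,12,9,11,12,9,11,12,9,11,12,9,11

steps = 13; useful = 352; efficiency = 352/416 = 11/13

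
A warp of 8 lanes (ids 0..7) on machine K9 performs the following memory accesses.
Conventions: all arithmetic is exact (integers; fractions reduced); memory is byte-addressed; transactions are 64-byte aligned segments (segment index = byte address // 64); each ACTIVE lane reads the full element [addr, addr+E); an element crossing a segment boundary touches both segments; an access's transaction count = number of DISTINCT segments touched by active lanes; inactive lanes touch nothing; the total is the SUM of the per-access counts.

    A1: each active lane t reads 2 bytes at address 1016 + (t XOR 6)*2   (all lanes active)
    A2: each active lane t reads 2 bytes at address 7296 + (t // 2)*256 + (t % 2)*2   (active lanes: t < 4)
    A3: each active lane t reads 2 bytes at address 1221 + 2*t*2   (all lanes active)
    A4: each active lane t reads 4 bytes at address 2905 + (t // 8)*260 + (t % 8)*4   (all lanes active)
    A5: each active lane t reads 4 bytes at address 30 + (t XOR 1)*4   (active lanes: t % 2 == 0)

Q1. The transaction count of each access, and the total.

A1: 2 transactions
A2: 2 transactions
A3: 1 transaction
A4: 1 transaction
A5: 1 transaction

Answer: 2,2,1,1,1; total 7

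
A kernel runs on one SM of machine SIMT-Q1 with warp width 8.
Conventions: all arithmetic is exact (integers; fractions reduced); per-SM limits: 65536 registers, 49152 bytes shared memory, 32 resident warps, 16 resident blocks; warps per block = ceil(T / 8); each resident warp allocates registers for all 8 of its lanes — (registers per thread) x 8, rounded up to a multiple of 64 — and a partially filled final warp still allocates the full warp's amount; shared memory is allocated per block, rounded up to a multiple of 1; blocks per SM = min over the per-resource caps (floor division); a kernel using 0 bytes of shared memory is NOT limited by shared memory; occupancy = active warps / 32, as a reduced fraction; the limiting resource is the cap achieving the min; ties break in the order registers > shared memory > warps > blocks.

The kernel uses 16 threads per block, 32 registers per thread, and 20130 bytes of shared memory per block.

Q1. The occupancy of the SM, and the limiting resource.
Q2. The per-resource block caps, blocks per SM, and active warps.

Answer: occupancy 1/8, limited by shared memory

registers: 128 blocks
shared memory: 2 blocks
warps: 16 blocks
blocks: 16 blocks

Answer: 2 blocks, 4 active warps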